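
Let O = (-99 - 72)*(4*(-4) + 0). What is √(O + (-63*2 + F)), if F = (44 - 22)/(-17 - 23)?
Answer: √260945/10 ≈ 51.083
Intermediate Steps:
F = -11/20 (F = 22/(-40) = 22*(-1/40) = -11/20 ≈ -0.55000)
O = 2736 (O = -171*(-16 + 0) = -171*(-16) = 2736)
√(O + (-63*2 + F)) = √(2736 + (-63*2 - 11/20)) = √(2736 + (-126 - 11/20)) = √(2736 - 2531/20) = √(52189/20) = √260945/10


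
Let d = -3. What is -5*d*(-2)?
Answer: -30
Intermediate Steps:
-5*d*(-2) = -5*(-3)*(-2) = 15*(-2) = -30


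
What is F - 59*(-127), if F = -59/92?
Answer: 689297/92 ≈ 7492.4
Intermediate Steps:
F = -59/92 (F = -59*1/92 = -59/92 ≈ -0.64130)
F - 59*(-127) = -59/92 - 59*(-127) = -59/92 + 7493 = 689297/92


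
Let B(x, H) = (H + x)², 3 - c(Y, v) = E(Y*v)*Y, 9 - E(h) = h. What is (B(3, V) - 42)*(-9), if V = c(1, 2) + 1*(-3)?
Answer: 234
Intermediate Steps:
E(h) = 9 - h
c(Y, v) = 3 - Y*(9 - Y*v) (c(Y, v) = 3 - (9 - Y*v)*Y = 3 - Y*(9 - Y*v))
V = -7 (V = (3 + 1*(-9 + 1*2)) + 1*(-3) = (3 + 1*(-9 + 2)) - 3 = (3 + 1*(-7)) - 3 = (3 - 7) - 3 = -4 - 3 = -7)
(B(3, V) - 42)*(-9) = ((-7 + 3)² - 42)*(-9) = ((-4)² - 42)*(-9) = (16 - 42)*(-9) = -26*(-9) = 234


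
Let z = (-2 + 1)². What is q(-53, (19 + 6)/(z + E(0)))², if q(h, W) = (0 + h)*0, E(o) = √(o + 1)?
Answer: 0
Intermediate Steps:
E(o) = √(1 + o)
z = 1 (z = (-1)² = 1)
q(h, W) = 0 (q(h, W) = h*0 = 0)
q(-53, (19 + 6)/(z + E(0)))² = 0² = 0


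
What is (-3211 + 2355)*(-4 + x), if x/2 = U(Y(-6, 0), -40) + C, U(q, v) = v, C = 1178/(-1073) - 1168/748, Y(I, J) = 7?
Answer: 15341136128/200651 ≈ 76457.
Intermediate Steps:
C = -533602/200651 (C = 1178*(-1/1073) - 1168*1/748 = -1178/1073 - 292/187 = -533602/200651 ≈ -2.6594)
x = -17119284/200651 (x = 2*(-40 - 533602/200651) = 2*(-8559642/200651) = -17119284/200651 ≈ -85.319)
(-3211 + 2355)*(-4 + x) = (-3211 + 2355)*(-4 - 17119284/200651) = -856*(-17921888/200651) = 15341136128/200651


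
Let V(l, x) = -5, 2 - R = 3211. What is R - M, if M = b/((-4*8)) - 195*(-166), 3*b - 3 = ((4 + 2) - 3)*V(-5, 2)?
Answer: -284633/8 ≈ -35579.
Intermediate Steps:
R = -3209 (R = 2 - 1*3211 = 2 - 3211 = -3209)
b = -4 (b = 1 + (((4 + 2) - 3)*(-5))/3 = 1 + ((6 - 3)*(-5))/3 = 1 + (3*(-5))/3 = 1 + (1/3)*(-15) = 1 - 5 = -4)
M = 258961/8 (M = -4/((-4*8)) - 195*(-166) = -4/(-32) + 32370 = -4*(-1/32) + 32370 = 1/8 + 32370 = 258961/8 ≈ 32370.)
R - M = -3209 - 1*258961/8 = -3209 - 258961/8 = -284633/8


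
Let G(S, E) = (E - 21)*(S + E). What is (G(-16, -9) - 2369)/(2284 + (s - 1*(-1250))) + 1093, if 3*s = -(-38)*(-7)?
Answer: 11292391/10336 ≈ 1092.5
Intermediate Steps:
G(S, E) = (-21 + E)*(E + S)
s = -266/3 (s = (-(-38)*(-7))/3 = (-1*266)/3 = (⅓)*(-266) = -266/3 ≈ -88.667)
(G(-16, -9) - 2369)/(2284 + (s - 1*(-1250))) + 1093 = (((-9)² - 21*(-9) - 21*(-16) - 9*(-16)) - 2369)/(2284 + (-266/3 - 1*(-1250))) + 1093 = ((81 + 189 + 336 + 144) - 2369)/(2284 + (-266/3 + 1250)) + 1093 = (750 - 2369)/(2284 + 3484/3) + 1093 = -1619/10336/3 + 1093 = -1619*3/10336 + 1093 = -4857/10336 + 1093 = 11292391/10336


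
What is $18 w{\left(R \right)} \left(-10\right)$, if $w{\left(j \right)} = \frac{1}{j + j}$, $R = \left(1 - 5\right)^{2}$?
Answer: $- \frac{45}{8} \approx -5.625$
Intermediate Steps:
$R = 16$ ($R = \left(-4\right)^{2} = 16$)
$w{\left(j \right)} = \frac{1}{2 j}$
$18 w{\left(R \right)} \left(-10\right) = 18 \frac{1}{2 \cdot 16} \left(-10\right) = 18 \cdot \frac{1}{2} \cdot \frac{1}{16} \left(-10\right) = 18 \cdot \frac{1}{32} \left(-10\right) = \frac{9}{16} \left(-10\right) = - \frac{45}{8}$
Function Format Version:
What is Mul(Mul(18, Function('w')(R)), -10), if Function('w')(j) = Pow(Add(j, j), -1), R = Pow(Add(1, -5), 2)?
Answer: Rational(-45, 8) ≈ -5.6250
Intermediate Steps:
R = 16 (R = Pow(-4, 2) = 16)
Function('w')(j) = Mul(Rational(1, 2), Pow(j, -1)) (Function('w')(j) = Pow(Mul(2, j), -1) = Mul(Rational(1, 2), Pow(j, -1)))
Mul(Mul(18, Function('w')(R)), -10) = Mul(Mul(18, Mul(Rational(1, 2), Pow(16, -1))), -10) = Mul(Mul(18, Mul(Rational(1, 2), Rational(1, 16))), -10) = Mul(Mul(18, Rational(1, 32)), -10) = Mul(Rational(9, 16), -10) = Rational(-45, 8)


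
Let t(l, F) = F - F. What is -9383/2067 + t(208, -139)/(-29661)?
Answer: -9383/2067 ≈ -4.5394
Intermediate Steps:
t(l, F) = 0
-9383/2067 + t(208, -139)/(-29661) = -9383/2067 + 0/(-29661) = -9383*1/2067 + 0*(-1/29661) = -9383/2067 + 0 = -9383/2067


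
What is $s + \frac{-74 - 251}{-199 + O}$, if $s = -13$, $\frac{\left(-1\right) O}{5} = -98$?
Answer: $- \frac{4108}{291} \approx -14.117$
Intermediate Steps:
$O = 490$ ($O = \left(-5\right) \left(-98\right) = 490$)
$s + \frac{-74 - 251}{-199 + O} = -13 + \frac{-74 - 251}{-199 + 490} = -13 - \frac{325}{291} = - \frac{4108}{291}$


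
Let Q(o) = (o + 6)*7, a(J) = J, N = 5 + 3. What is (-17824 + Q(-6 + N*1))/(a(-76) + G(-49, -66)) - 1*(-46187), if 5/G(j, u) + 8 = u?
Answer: 261301455/5629 ≈ 46421.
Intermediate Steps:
N = 8
G(j, u) = 5/(-8 + u)
Q(o) = 42 + 7*o (Q(o) = (6 + o)*7 = 42 + 7*o)
(-17824 + Q(-6 + N*1))/(a(-76) + G(-49, -66)) - 1*(-46187) = (-17824 + (42 + 7*(-6 + 8*1)))/(-76 + 5/(-8 - 66)) - 1*(-46187) = (-17824 + (42 + 7*(-6 + 8)))/(-76 + 5/(-74)) + 46187 = (-17824 + (42 + 7*2))/(-76 + 5*(-1/74)) + 46187 = (-17824 + (42 + 14))/(-76 - 5/74) + 46187 = (-17824 + 56)/(-5629/74) + 46187 = -17768*(-74/5629) + 46187 = 1314832/5629 + 46187 = 261301455/5629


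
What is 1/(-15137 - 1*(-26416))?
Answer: 1/11279 ≈ 8.8660e-5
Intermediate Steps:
1/(-15137 - 1*(-26416)) = 1/(-15137 + 26416) = 1/11279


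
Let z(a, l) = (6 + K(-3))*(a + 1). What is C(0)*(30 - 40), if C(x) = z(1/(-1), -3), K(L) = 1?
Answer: 0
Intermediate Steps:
z(a, l) = 7 + 7*a (z(a, l) = (6 + 1)*(a + 1) = 7*(1 + a) = 7 + 7*a)
C(x) = 0 (C(x) = 7 + 7/(-1) = 7 + 7*(-1) = 7 - 7 = 0)
C(0)*(30 - 40) = 0*(30 - 40) = 0*(-10) = 0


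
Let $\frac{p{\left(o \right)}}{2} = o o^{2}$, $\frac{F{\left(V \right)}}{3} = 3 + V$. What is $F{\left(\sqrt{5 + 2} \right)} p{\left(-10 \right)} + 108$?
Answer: $-17892 - 6000 \sqrt{7} \approx -33767.0$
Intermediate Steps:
$F{\left(V \right)} = 9 + 3 V$ ($F{\left(V \right)} = 3 \left(3 + V\right) = 9 + 3 V$)
$p{\left(o \right)} = 2 o^{3}$ ($p{\left(o \right)} = 2 o o^{2} = 2 o^{3}$)
$F{\left(\sqrt{5 + 2} \right)} p{\left(-10 \right)} + 108 = \left(9 + 3 \sqrt{5 + 2}\right) 2 \left(-10\right)^{3} + 108 = \left(9 + 3 \sqrt{7}\right) 2 \left(-1000\right) + 108 = \left(9 + 3 \sqrt{7}\right) \left(-2000\right) + 108 = \left(-18000 - 6000 \sqrt{7}\right) + 108 = -17892 - 6000 \sqrt{7}$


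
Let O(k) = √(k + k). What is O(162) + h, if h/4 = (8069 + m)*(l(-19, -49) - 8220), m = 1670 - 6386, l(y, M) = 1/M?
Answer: -771728270/7 ≈ -1.1025e+8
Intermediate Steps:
O(k) = √2*√k (O(k) = √(2*k) = √2*√k)
m = -4716
h = -771728396/7 (h = 4*((8069 - 4716)*(1/(-49) - 8220)) = 4*(3353*(-1/49 - 8220)) = 4*(3353*(-402781/49)) = 4*(-192932099/7) = -771728396/7 ≈ -1.1025e+8)
O(162) + h = √2*√162 - 771728396/7 = √2*(9*√2) - 771728396/7 = 18 - 771728396/7 = -771728270/7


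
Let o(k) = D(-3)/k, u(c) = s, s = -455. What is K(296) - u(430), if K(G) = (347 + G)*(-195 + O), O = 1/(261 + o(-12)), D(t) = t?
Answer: -130549278/1045 ≈ -1.2493e+5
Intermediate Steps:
u(c) = -455
o(k) = -3/k
O = 4/1045 (O = 1/(261 - 3/(-12)) = 1/(261 - 3*(-1/12)) = 1/(261 + ¼) = 1/(1045/4) = 4/1045 ≈ 0.0038278)
K(G) = -70708537/1045 - 203771*G/1045 (K(G) = (347 + G)*(-195 + 4/1045) = (347 + G)*(-203771/1045) = -70708537/1045 - 203771*G/1045)
K(296) - u(430) = (-70708537/1045 - 203771/1045*296) - 1*(-455) = (-70708537/1045 - 60316216/1045) + 455 = -131024753/1045 + 455 = -130549278/1045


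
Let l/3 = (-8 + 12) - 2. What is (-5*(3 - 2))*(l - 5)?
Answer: -5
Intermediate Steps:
l = 6 (l = 3*((-8 + 12) - 2) = 3*(4 - 2) = 3*2 = 6)
(-5*(3 - 2))*(l - 5) = (-5*(3 - 2))*(6 - 5) = -5*1*1 = -5*1 = -5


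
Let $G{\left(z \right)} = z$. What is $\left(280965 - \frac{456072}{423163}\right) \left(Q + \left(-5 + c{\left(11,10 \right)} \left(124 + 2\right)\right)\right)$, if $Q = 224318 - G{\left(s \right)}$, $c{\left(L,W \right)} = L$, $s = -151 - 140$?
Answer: $\frac{26868750251035770}{423163} \approx 6.3495 \cdot 10^{10}$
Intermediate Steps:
$s = -291$ ($s = -151 - 140 = -291$)
$Q = 224609$ ($Q = 224318 - -291 = 224318 + 291 = 224609$)
$\left(280965 - \frac{456072}{423163}\right) \left(Q + \left(-5 + c{\left(11,10 \right)} \left(124 + 2\right)\right)\right) = \left(280965 - \frac{456072}{423163}\right) \left(224609 - \left(5 - 11 \left(124 + 2\right)\right)\right) = \left(280965 - \frac{456072}{423163}\right) \left(224609 + \left(-5 + 11 \cdot 126\right)\right) = \left(280965 - \frac{456072}{423163}\right) \left(224609 + \left(-5 + 1386\right)\right) = \frac{118893536223 \left(224609 + 1381\right)}{423163} = \frac{118893536223}{423163} \cdot 225990 = \frac{26868750251035770}{423163}$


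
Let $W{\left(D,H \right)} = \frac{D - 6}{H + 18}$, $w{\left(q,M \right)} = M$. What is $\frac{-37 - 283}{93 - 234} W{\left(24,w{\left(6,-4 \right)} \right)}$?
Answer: $\frac{960}{329} \approx 2.9179$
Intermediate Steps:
$W{\left(D,H \right)} = \frac{-6 + D}{18 + H}$
$\frac{-37 - 283}{93 - 234} W{\left(24,w{\left(6,-4 \right)} \right)} = \frac{-37 - 283}{93 - 234} \frac{-6 + 24}{18 - 4} = - \frac{320}{-141} \cdot \frac{1}{14} \cdot 18 = \left(-320\right) \left(- \frac{1}{141}\right) \frac{1}{14} \cdot 18 = \frac{320}{141} \cdot \frac{9}{7} = \frac{960}{329}$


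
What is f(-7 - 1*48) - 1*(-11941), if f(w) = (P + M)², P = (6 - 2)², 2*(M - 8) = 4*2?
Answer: 12725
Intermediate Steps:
M = 12 (M = 8 + (4*2)/2 = 8 + (½)*8 = 8 + 4 = 12)
P = 16 (P = 4² = 16)
f(w) = 784 (f(w) = (16 + 12)² = 28² = 784)
f(-7 - 1*48) - 1*(-11941) = 784 - 1*(-11941) = 784 + 11941 = 12725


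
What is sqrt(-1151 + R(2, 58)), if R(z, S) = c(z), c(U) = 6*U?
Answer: I*sqrt(1139) ≈ 33.749*I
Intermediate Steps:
R(z, S) = 6*z
sqrt(-1151 + R(2, 58)) = sqrt(-1151 + 6*2) = sqrt(-1151 + 12) = sqrt(-1139) = I*sqrt(1139)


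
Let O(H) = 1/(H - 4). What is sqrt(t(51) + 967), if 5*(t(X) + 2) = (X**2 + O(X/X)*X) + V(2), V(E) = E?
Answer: sqrt(37055)/5 ≈ 38.499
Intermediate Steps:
O(H) = 1/(-4 + H)
t(X) = -8/5 - X/15 + X**2/5 (t(X) = -2 + ((X**2 + X/(-4 + X/X)) + 2)/5 = -2 + ((X**2 + X/(-4 + 1)) + 2)/5 = -2 + ((X**2 + X/(-3)) + 2)/5 = -2 + ((X**2 - X/3) + 2)/5 = -2 + (2 + X**2 - X/3)/5 = -2 + (2/5 - X/15 + X**2/5) = -8/5 - X/15 + X**2/5)
sqrt(t(51) + 967) = sqrt((-8/5 - 1/15*51 + (1/5)*51**2) + 967) = sqrt((-8/5 - 17/5 + (1/5)*2601) + 967) = sqrt((-8/5 - 17/5 + 2601/5) + 967) = sqrt(2576/5 + 967) = sqrt(7411/5) = sqrt(37055)/5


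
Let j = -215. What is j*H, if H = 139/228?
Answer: -29885/228 ≈ -131.07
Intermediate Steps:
H = 139/228 (H = 139*(1/228) = 139/228 ≈ 0.60965)
j*H = -215*139/228 = -29885/228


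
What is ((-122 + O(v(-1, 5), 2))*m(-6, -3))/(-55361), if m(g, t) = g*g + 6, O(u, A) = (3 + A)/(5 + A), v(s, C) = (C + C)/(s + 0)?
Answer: 5094/55361 ≈ 0.092014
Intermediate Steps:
v(s, C) = 2*C/s (v(s, C) = (2*C)/s = 2*C/s)
O(u, A) = (3 + A)/(5 + A)
m(g, t) = 6 + g² (m(g, t) = g² + 6 = 6 + g²)
((-122 + O(v(-1, 5), 2))*m(-6, -3))/(-55361) = ((-122 + (3 + 2)/(5 + 2))*(6 + (-6)²))/(-55361) = ((-122 + 5/7)*(6 + 36))*(-1/55361) = ((-122 + (⅐)*5)*42)*(-1/55361) = ((-122 + 5/7)*42)*(-1/55361) = -849/7*42*(-1/55361) = -5094*(-1/55361) = 5094/55361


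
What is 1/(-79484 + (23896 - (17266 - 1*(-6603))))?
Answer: -1/79457 ≈ -1.2585e-5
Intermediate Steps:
1/(-79484 + (23896 - (17266 - 1*(-6603)))) = 1/(-79484 + (23896 - (17266 + 6603))) = 1/(-79484 + (23896 - 1*23869)) = 1/(-79484 + (23896 - 23869)) = 1/(-79484 + 27) = 1/(-79457) = -1/79457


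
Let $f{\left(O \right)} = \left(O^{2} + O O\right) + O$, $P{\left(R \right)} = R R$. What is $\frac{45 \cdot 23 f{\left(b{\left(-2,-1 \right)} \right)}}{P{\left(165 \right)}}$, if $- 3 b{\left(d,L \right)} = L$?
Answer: $\frac{23}{1089} \approx 0.02112$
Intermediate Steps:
$P{\left(R \right)} = R^{2}$
$b{\left(d,L \right)} = - \frac{L}{3}$
$f{\left(O \right)} = O + 2 O^{2}$ ($f{\left(O \right)} = \left(O^{2} + O^{2}\right) + O = 2 O^{2} + O = O + 2 O^{2}$)
$\frac{45 \cdot 23 f{\left(b{\left(-2,-1 \right)} \right)}}{P{\left(165 \right)}} = \frac{45 \cdot 23 \left(- \frac{1}{3}\right) \left(-1\right) \left(1 + 2 \left(\left(- \frac{1}{3}\right) \left(-1\right)\right)\right)}{165^{2}} = \frac{1035 \frac{1 + 2 \cdot \frac{1}{3}}{3}}{27225} = 1035 \frac{1 + \frac{2}{3}}{3} \cdot \frac{1}{27225} = 1035 \cdot \frac{1}{3} \cdot \frac{5}{3} \cdot \frac{1}{27225} = 1035 \cdot \frac{5}{9} \cdot \frac{1}{27225} = 575 \cdot \frac{1}{27225} = \frac{23}{1089}$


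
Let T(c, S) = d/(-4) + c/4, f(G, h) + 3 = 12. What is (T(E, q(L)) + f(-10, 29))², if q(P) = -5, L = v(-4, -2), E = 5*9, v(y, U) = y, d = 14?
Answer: 4489/16 ≈ 280.56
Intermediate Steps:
f(G, h) = 9 (f(G, h) = -3 + 12 = 9)
E = 45
L = -4
T(c, S) = -7/2 + c/4 (T(c, S) = 14/(-4) + c/4 = 14*(-¼) + c*(¼) = -7/2 + c/4)
(T(E, q(L)) + f(-10, 29))² = ((-7/2 + (¼)*45) + 9)² = ((-7/2 + 45/4) + 9)² = (31/4 + 9)² = (67/4)² = 4489/16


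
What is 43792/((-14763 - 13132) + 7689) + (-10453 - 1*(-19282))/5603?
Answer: -33483901/56607109 ≈ -0.59151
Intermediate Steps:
43792/((-14763 - 13132) + 7689) + (-10453 - 1*(-19282))/5603 = 43792/(-27895 + 7689) + (-10453 + 19282)*(1/5603) = 43792/(-20206) + 8829*(1/5603) = 43792*(-1/20206) + 8829/5603 = -21896/10103 + 8829/5603 = -33483901/56607109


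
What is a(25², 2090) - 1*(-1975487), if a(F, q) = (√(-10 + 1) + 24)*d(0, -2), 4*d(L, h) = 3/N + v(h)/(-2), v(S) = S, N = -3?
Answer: 1975487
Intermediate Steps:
d(L, h) = -¼ - h/8 (d(L, h) = (3/(-3) + h/(-2))/4 = (3*(-⅓) + h*(-½))/4 = (-1 - h/2)/4 = -¼ - h/8)
a(F, q) = 0 (a(F, q) = (√(-10 + 1) + 24)*(-¼ - ⅛*(-2)) = (√(-9) + 24)*(-¼ + ¼) = (3*I + 24)*0 = (24 + 3*I)*0 = 0)
a(25², 2090) - 1*(-1975487) = 0 - 1*(-1975487) = 0 + 1975487 = 1975487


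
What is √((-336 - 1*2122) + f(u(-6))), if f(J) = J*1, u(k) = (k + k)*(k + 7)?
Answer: I*√2470 ≈ 49.699*I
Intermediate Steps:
u(k) = 2*k*(7 + k) (u(k) = (2*k)*(7 + k) = 2*k*(7 + k))
f(J) = J
√((-336 - 1*2122) + f(u(-6))) = √((-336 - 1*2122) + 2*(-6)*(7 - 6)) = √((-336 - 2122) + 2*(-6)*1) = √(-2458 - 12) = √(-2470) = I*√2470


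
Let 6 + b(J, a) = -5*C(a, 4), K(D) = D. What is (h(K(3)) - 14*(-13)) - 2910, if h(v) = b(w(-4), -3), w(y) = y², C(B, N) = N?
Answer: -2754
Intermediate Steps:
b(J, a) = -26 (b(J, a) = -6 - 5*4 = -6 - 20 = -26)
h(v) = -26
(h(K(3)) - 14*(-13)) - 2910 = (-26 - 14*(-13)) - 2910 = (-26 + 182) - 2910 = 156 - 2910 = -2754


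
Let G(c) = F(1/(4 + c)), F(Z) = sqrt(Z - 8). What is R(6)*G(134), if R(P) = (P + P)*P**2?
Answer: 72*I*sqrt(152214)/23 ≈ 1221.3*I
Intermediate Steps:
F(Z) = sqrt(-8 + Z)
G(c) = sqrt(-8 + 1/(4 + c))
R(P) = 2*P**3 (R(P) = (2*P)*P**2 = 2*P**3)
R(6)*G(134) = (2*6**3)*sqrt((-31 - 8*134)/(4 + 134)) = (2*216)*sqrt((-31 - 1072)/138) = 432*sqrt((1/138)*(-1103)) = 432*sqrt(-1103/138) = 432*(I*sqrt(152214)/138) = 72*I*sqrt(152214)/23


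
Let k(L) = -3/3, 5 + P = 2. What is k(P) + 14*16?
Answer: 223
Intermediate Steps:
P = -3 (P = -5 + 2 = -3)
k(L) = -1 (k(L) = -3*⅓ = -1)
k(P) + 14*16 = -1 + 14*16 = -1 + 224 = 223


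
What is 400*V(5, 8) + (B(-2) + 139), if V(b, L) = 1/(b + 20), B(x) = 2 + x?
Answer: 155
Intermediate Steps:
V(b, L) = 1/(20 + b)
400*V(5, 8) + (B(-2) + 139) = 400/(20 + 5) + ((2 - 2) + 139) = 400/25 + (0 + 139) = 400*(1/25) + 139 = 16 + 139 = 155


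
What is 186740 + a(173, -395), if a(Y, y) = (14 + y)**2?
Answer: 331901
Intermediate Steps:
186740 + a(173, -395) = 186740 + (14 - 395)**2 = 186740 + (-381)**2 = 186740 + 145161 = 331901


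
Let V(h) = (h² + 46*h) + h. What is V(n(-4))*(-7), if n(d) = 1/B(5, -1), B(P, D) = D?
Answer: 322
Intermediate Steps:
n(d) = -1 (n(d) = 1/(-1) = -1)
V(h) = h² + 47*h
V(n(-4))*(-7) = -(47 - 1)*(-7) = -1*46*(-7) = -46*(-7) = 322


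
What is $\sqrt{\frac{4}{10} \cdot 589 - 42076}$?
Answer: $\frac{i \sqrt{1046010}}{5} \approx 204.55 i$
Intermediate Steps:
$\sqrt{\frac{4}{10} \cdot 589 - 42076} = \sqrt{4 \cdot \frac{1}{10} \cdot 589 - 42076} = \sqrt{\frac{2}{5} \cdot 589 - 42076} = \sqrt{\frac{1178}{5} - 42076} = \sqrt{- \frac{209202}{5}} = \frac{i \sqrt{1046010}}{5}$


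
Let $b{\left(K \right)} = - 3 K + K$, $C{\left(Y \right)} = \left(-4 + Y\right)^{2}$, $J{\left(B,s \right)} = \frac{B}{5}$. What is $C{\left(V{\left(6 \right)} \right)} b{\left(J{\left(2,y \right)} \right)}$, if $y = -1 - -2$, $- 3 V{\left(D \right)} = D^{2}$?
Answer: $- \frac{1024}{5} \approx -204.8$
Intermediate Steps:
$V{\left(D \right)} = - \frac{D^{2}}{3}$
$y = 1$ ($y = -1 + 2 = 1$)
$J{\left(B,s \right)} = \frac{B}{5}$ ($J{\left(B,s \right)} = B \frac{1}{5} = \frac{B}{5}$)
$b{\left(K \right)} = - 2 K$
$C{\left(V{\left(6 \right)} \right)} b{\left(J{\left(2,y \right)} \right)} = \left(-4 - \frac{6^{2}}{3}\right)^{2} \left(- 2 \cdot \frac{1}{5} \cdot 2\right) = \left(-4 - 12\right)^{2} \left(\left(-2\right) \frac{2}{5}\right) = \left(-4 - 12\right)^{2} \left(- \frac{4}{5}\right) = \left(-16\right)^{2} \left(- \frac{4}{5}\right) = 256 \left(- \frac{4}{5}\right) = - \frac{1024}{5}$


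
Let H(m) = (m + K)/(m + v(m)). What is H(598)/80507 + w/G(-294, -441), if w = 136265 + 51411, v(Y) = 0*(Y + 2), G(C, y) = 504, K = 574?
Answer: 161345020829/433288674 ≈ 372.37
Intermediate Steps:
v(Y) = 0 (v(Y) = 0*(2 + Y) = 0)
H(m) = (574 + m)/m (H(m) = (m + 574)/(m + 0) = (574 + m)/m)
w = 187676
H(598)/80507 + w/G(-294, -441) = ((574 + 598)/598)/80507 + 187676/504 = ((1/598)*1172)*(1/80507) + 187676*(1/504) = (586/299)*(1/80507) + 46919/126 = 586/24071593 + 46919/126 = 161345020829/433288674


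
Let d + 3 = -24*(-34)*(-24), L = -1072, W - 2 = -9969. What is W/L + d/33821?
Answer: 316096643/36256112 ≈ 8.7184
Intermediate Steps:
W = -9967 (W = 2 - 9969 = -9967)
d = -19587 (d = -3 - 24*(-34)*(-24) = -3 + 816*(-24) = -3 - 19584 = -19587)
W/L + d/33821 = -9967/(-1072) - 19587/33821 = -9967*(-1/1072) - 19587*1/33821 = 9967/1072 - 19587/33821 = 316096643/36256112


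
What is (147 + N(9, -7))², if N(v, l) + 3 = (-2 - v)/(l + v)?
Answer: 76729/4 ≈ 19182.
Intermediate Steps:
N(v, l) = -3 + (-2 - v)/(l + v)
(147 + N(9, -7))² = (147 + (-2 - 4*9 - 3*(-7))/(-7 + 9))² = (147 + (-2 - 36 + 21)/2)² = (147 + (½)*(-17))² = (147 - 17/2)² = (277/2)² = 76729/4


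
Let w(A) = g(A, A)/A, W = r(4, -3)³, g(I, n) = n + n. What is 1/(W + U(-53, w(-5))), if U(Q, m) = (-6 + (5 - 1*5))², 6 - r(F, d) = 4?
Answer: 1/44 ≈ 0.022727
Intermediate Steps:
g(I, n) = 2*n
r(F, d) = 2 (r(F, d) = 6 - 1*4 = 6 - 4 = 2)
W = 8 (W = 2³ = 8)
w(A) = 2 (w(A) = (2*A)/A = 2)
U(Q, m) = 36 (U(Q, m) = (-6 + (5 - 5))² = (-6 + 0)² = (-6)² = 36)
1/(W + U(-53, w(-5))) = 1/(8 + 36) = 1/44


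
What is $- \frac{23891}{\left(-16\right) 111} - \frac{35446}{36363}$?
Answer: $\frac{268598779}{21526896} \approx 12.477$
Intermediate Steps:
$- \frac{23891}{\left(-16\right) 111} - \frac{35446}{36363} = - \frac{23891}{-1776} - \frac{35446}{36363} = \left(-23891\right) \left(- \frac{1}{1776}\right) - \frac{35446}{36363} = \frac{23891}{1776} - \frac{35446}{36363} = \frac{268598779}{21526896}$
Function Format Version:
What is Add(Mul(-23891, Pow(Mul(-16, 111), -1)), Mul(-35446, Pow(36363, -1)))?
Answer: Rational(268598779, 21526896) ≈ 12.477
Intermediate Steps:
Add(Mul(-23891, Pow(Mul(-16, 111), -1)), Mul(-35446, Pow(36363, -1))) = Add(Mul(-23891, Pow(-1776, -1)), Mul(-35446, Rational(1, 36363))) = Add(Mul(-23891, Rational(-1, 1776)), Rational(-35446, 36363)) = Add(Rational(23891, 1776), Rational(-35446, 36363)) = Rational(268598779, 21526896)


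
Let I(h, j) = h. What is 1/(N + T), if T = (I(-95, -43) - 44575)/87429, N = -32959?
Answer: -29143/960539027 ≈ -3.0340e-5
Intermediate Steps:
T = -14890/29143 (T = (-95 - 44575)/87429 = -44670*1/87429 = -14890/29143 ≈ -0.51093)
1/(N + T) = 1/(-32959 - 14890/29143) = 1/(-960539027/29143) = -29143/960539027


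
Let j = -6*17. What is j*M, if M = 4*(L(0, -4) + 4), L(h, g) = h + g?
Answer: 0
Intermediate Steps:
j = -102
L(h, g) = g + h
M = 0 (M = 4*((-4 + 0) + 4) = 4*(-4 + 4) = 4*0 = 0)
j*M = -102*0 = 0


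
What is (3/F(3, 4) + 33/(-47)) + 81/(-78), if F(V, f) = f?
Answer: -2421/2444 ≈ -0.99059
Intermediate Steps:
(3/F(3, 4) + 33/(-47)) + 81/(-78) = (3/4 + 33/(-47)) + 81/(-78) = (3*(¼) + 33*(-1/47)) - 1/78*81 = (¾ - 33/47) - 27/26 = 9/188 - 27/26 = -2421/2444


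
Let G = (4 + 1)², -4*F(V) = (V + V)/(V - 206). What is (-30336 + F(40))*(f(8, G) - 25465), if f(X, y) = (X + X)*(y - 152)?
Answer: 69234091366/83 ≈ 8.3415e+8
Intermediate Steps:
F(V) = -V/(2*(-206 + V)) (F(V) = -(V + V)/(4*(V - 206)) = -2*V/(4*(-206 + V)) = -V/(2*(-206 + V)))
G = 25 (G = 5² = 25)
f(X, y) = 2*X*(-152 + y) (f(X, y) = (2*X)*(-152 + y) = 2*X*(-152 + y))
(-30336 + F(40))*(f(8, G) - 25465) = (-30336 - 1*40/(-412 + 2*40))*(2*8*(-152 + 25) - 25465) = (-30336 - 1*40/(-412 + 80))*(2*8*(-127) - 25465) = (-30336 - 1*40/(-332))*(-2032 - 25465) = (-30336 - 1*40*(-1/332))*(-27497) = (-30336 + 10/83)*(-27497) = -2517878/83*(-27497) = 69234091366/83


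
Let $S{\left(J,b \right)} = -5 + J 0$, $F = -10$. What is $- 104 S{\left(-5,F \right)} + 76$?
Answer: $596$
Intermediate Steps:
$S{\left(J,b \right)} = -5$ ($S{\left(J,b \right)} = -5 + 0 = -5$)
$- 104 S{\left(-5,F \right)} + 76 = \left(-104\right) \left(-5\right) + 76 = 520 + 76 = 596$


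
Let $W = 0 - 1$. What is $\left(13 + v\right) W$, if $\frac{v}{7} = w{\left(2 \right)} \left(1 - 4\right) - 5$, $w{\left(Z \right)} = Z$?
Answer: $64$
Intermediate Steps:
$W = -1$ ($W = 0 - 1 = -1$)
$v = -77$ ($v = 7 \left(2 \left(1 - 4\right) - 5\right) = 7 \left(2 \left(-3\right) - 5\right) = 7 \left(-6 - 5\right) = 7 \left(-11\right) = -77$)
$\left(13 + v\right) W = \left(13 - 77\right) \left(-1\right) = \left(-64\right) \left(-1\right) = 64$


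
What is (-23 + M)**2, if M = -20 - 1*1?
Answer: 1936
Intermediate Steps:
M = -21 (M = -20 - 1 = -21)
(-23 + M)**2 = (-23 - 21)**2 = (-44)**2 = 1936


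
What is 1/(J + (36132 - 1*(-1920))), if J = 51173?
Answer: 1/89225 ≈ 1.1208e-5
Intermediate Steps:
1/(J + (36132 - 1*(-1920))) = 1/(51173 + (36132 - 1*(-1920))) = 1/(51173 + (36132 + 1920)) = 1/(51173 + 38052) = 1/89225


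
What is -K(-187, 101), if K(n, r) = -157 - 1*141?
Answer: 298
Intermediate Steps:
K(n, r) = -298 (K(n, r) = -157 - 141 = -298)
-K(-187, 101) = -1*(-298) = 298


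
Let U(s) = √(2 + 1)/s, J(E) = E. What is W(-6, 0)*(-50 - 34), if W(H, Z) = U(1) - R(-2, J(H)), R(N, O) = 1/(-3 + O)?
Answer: -28/3 - 84*√3 ≈ -154.83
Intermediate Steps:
U(s) = √3/s
W(H, Z) = √3 - 1/(-3 + H) (W(H, Z) = √3/1 - 1/(-3 + H) = √3*1 - 1/(-3 + H) = √3 - 1/(-3 + H))
W(-6, 0)*(-50 - 34) = ((-1 + √3*(-3 - 6))/(-3 - 6))*(-50 - 34) = ((-1 + √3*(-9))/(-9))*(-84) = -(-1 - 9*√3)/9*(-84) = (⅑ + √3)*(-84) = -28/3 - 84*√3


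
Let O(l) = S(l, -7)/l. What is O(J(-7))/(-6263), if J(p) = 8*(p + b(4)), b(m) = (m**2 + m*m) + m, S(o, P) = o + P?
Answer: -225/1453016 ≈ -0.00015485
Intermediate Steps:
S(o, P) = P + o
b(m) = m + 2*m**2 (b(m) = (m**2 + m**2) + m = 2*m**2 + m = m + 2*m**2)
J(p) = 288 + 8*p (J(p) = 8*(p + 4*(1 + 2*4)) = 8*(p + 4*(1 + 8)) = 8*(p + 4*9) = 8*(p + 36) = 8*(36 + p) = 288 + 8*p)
O(l) = (-7 + l)/l
O(J(-7))/(-6263) = ((-7 + (288 + 8*(-7)))/(288 + 8*(-7)))/(-6263) = ((-7 + (288 - 56))/(288 - 56))*(-1/6263) = ((-7 + 232)/232)*(-1/6263) = ((1/232)*225)*(-1/6263) = (225/232)*(-1/6263) = -225/1453016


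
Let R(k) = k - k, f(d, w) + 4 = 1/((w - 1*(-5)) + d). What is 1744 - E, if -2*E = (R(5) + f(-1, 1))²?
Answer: 87561/50 ≈ 1751.2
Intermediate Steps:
f(d, w) = -4 + 1/(5 + d + w) (f(d, w) = -4 + 1/((w - 1*(-5)) + d) = -4 + 1/((w + 5) + d) = -4 + 1/((5 + w) + d) = -4 + 1/(5 + d + w))
R(k) = 0
E = -361/50 (E = -(0 + (-19 - 4*(-1) - 4*1)/(5 - 1 + 1))²/2 = -(0 + (-19 + 4 - 4)/5)²/2 = -(0 + (⅕)*(-19))²/2 = -(0 - 19/5)²/2 = -(-19/5)²/2 = -½*361/25 = -361/50 ≈ -7.2200)
1744 - E = 1744 - 1*(-361/50) = 1744 + 361/50 = 87561/50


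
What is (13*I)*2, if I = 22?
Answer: 572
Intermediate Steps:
(13*I)*2 = (13*22)*2 = 286*2 = 572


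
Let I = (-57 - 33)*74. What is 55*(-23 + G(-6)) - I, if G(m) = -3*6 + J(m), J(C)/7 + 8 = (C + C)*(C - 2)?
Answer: 38285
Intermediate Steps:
J(C) = -56 + 14*C*(-2 + C) (J(C) = -56 + 7*((C + C)*(C - 2)) = -56 + 7*((2*C)*(-2 + C)) = -56 + 7*(2*C*(-2 + C)) = -56 + 14*C*(-2 + C))
G(m) = -74 - 28*m + 14*m**2 (G(m) = -3*6 + (-56 - 28*m + 14*m**2) = -18 + (-56 - 28*m + 14*m**2) = -74 - 28*m + 14*m**2)
I = -6660 (I = -90*74 = -6660)
55*(-23 + G(-6)) - I = 55*(-23 + (-74 - 28*(-6) + 14*(-6)**2)) - 1*(-6660) = 55*(-23 + (-74 + 168 + 14*36)) + 6660 = 55*(-23 + (-74 + 168 + 504)) + 6660 = 55*(-23 + 598) + 6660 = 55*575 + 6660 = 31625 + 6660 = 38285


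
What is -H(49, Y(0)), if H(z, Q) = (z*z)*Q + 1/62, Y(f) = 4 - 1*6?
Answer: 297723/62 ≈ 4802.0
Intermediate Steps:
Y(f) = -2 (Y(f) = 4 - 6 = -2)
H(z, Q) = 1/62 + Q*z² (H(z, Q) = z²*Q + 1/62 = Q*z² + 1/62 = 1/62 + Q*z²)
-H(49, Y(0)) = -(1/62 - 2*49²) = -(1/62 - 2*2401) = -(1/62 - 4802) = -1*(-297723/62) = 297723/62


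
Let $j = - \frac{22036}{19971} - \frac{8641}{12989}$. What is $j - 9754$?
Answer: $- \frac{361525538363}{37057617} \approx -9755.8$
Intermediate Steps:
$j = - \frac{65542145}{37057617}$ ($j = \left(-22036\right) \frac{1}{19971} - \frac{8641}{12989} = - \frac{3148}{2853} - \frac{8641}{12989} = - \frac{65542145}{37057617} \approx -1.7687$)
$j - 9754 = - \frac{65542145}{37057617} - 9754 = - \frac{361525538363}{37057617}$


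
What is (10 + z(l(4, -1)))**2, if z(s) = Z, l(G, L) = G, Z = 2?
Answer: 144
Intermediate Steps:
z(s) = 2
(10 + z(l(4, -1)))**2 = (10 + 2)**2 = 12**2 = 144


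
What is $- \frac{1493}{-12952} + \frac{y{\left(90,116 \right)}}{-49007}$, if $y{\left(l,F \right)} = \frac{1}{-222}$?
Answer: $\frac{8121593537}{70455991704} \approx 0.11527$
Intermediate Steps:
$y{\left(l,F \right)} = - \frac{1}{222}$
$- \frac{1493}{-12952} + \frac{y{\left(90,116 \right)}}{-49007} = - \frac{1493}{-12952} - \frac{1}{222 \left(-49007\right)} = \left(-1493\right) \left(- \frac{1}{12952}\right) - - \frac{1}{10879554} = \frac{1493}{12952} + \frac{1}{10879554} = \frac{8121593537}{70455991704}$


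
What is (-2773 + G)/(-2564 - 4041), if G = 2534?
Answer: 239/6605 ≈ 0.036185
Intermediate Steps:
(-2773 + G)/(-2564 - 4041) = (-2773 + 2534)/(-2564 - 4041) = -239/(-6605) = -239*(-1/6605) = 239/6605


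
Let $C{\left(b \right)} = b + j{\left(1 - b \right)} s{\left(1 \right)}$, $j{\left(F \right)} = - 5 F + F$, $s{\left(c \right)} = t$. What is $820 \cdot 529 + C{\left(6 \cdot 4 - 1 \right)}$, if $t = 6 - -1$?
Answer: $434419$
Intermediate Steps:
$t = 7$ ($t = 6 + 1 = 7$)
$s{\left(c \right)} = 7$
$j{\left(F \right)} = - 4 F$
$C{\left(b \right)} = -28 + 29 b$ ($C{\left(b \right)} = b + - 4 \left(1 - b\right) 7 = b + \left(-4 + 4 b\right) 7 = b + \left(-28 + 28 b\right) = -28 + 29 b$)
$820 \cdot 529 + C{\left(6 \cdot 4 - 1 \right)} = 820 \cdot 529 - \left(28 - 29 \left(6 \cdot 4 - 1\right)\right) = 433780 - \left(28 - 29 \left(24 - 1\right)\right) = 433780 + \left(-28 + 29 \cdot 23\right) = 433780 + \left(-28 + 667\right) = 433780 + 639 = 434419$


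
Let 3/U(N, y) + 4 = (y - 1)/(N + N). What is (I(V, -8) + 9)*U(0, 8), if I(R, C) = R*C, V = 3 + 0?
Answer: 0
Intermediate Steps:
V = 3
I(R, C) = C*R
U(N, y) = 3/(-4 + (-1 + y)/(2*N)) (U(N, y) = 3/(-4 + (y - 1)/(N + N)) = 3/(-4 + (-1 + y)/((2*N))) = 3/(-4 + (-1 + y)*(1/(2*N))) = 3/(-4 + (-1 + y)/(2*N)))
(I(V, -8) + 9)*U(0, 8) = (-8*3 + 9)*(6*0/(-1 + 8 - 8*0)) = (-24 + 9)*(6*0/(-1 + 8 + 0)) = -90*0/7 = -15*0 = 0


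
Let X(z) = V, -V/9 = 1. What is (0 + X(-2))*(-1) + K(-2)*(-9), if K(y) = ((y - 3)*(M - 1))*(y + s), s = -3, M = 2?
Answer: -216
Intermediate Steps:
V = -9 (V = -9*1 = -9)
X(z) = -9
K(y) = (-3 + y)**2 (K(y) = ((y - 3)*(2 - 1))*(y - 3) = ((-3 + y)*1)*(-3 + y) = (-3 + y)*(-3 + y) = (-3 + y)**2)
(0 + X(-2))*(-1) + K(-2)*(-9) = (0 - 9)*(-1) + (9 + (-2)**2 - 6*(-2))*(-9) = -9*(-1) + (9 + 4 + 12)*(-9) = 9 + 25*(-9) = 9 - 225 = -216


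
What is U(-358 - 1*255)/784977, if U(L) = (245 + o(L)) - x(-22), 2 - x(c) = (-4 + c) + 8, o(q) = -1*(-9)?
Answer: 78/261659 ≈ 0.00029810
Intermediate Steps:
o(q) = 9
x(c) = -2 - c (x(c) = 2 - ((-4 + c) + 8) = 2 - (4 + c) = 2 + (-4 - c) = -2 - c)
U(L) = 234 (U(L) = (245 + 9) - (-2 - 1*(-22)) = 254 - (-2 + 22) = 254 - 1*20 = 254 - 20 = 234)
U(-358 - 1*255)/784977 = 234/784977 = 234*(1/784977) = 78/261659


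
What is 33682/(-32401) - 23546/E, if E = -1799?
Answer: 702320028/58289399 ≈ 12.049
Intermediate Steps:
33682/(-32401) - 23546/E = 33682/(-32401) - 23546/(-1799) = 33682*(-1/32401) - 23546*(-1/1799) = -33682/32401 + 23546/1799 = 702320028/58289399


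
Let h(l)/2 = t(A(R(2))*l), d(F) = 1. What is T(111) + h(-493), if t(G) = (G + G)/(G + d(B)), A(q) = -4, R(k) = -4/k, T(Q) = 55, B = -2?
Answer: 116403/1973 ≈ 58.998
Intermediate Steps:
t(G) = 2*G/(1 + G) (t(G) = (G + G)/(G + 1) = (2*G)/(1 + G) = 2*G/(1 + G))
h(l) = -16*l/(1 - 4*l) (h(l) = 2*(2*(-4*l)/(1 - 4*l)) = 2*(-8*l/(1 - 4*l)) = -16*l/(1 - 4*l))
T(111) + h(-493) = 55 + 16*(-493)/(-1 + 4*(-493)) = 55 + 16*(-493)/(-1 - 1972) = 55 + 16*(-493)/(-1973) = 55 + 16*(-493)*(-1/1973) = 55 + 7888/1973 = 116403/1973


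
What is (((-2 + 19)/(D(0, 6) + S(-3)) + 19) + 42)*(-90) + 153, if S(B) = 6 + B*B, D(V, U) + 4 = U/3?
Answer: -70911/13 ≈ -5454.7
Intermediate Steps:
D(V, U) = -4 + U/3
S(B) = 6 + B²
(((-2 + 19)/(D(0, 6) + S(-3)) + 19) + 42)*(-90) + 153 = (((-2 + 19)/((-4 + (⅓)*6) + (6 + (-3)²)) + 19) + 42)*(-90) + 153 = ((17/((-4 + 2) + (6 + 9)) + 19) + 42)*(-90) + 153 = ((17/(-2 + 15) + 19) + 42)*(-90) + 153 = ((17/13 + 19) + 42)*(-90) + 153 = (264/13 + 42)*(-90) + 153 = (810/13)*(-90) + 153 = -72900/13 + 153 = -70911/13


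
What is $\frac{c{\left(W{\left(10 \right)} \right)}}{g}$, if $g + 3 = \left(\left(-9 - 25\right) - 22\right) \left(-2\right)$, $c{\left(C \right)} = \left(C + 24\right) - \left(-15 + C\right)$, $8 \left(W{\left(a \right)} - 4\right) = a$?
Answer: $\frac{39}{109} \approx 0.3578$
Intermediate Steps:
$W{\left(a \right)} = 4 + \frac{a}{8}$
$c{\left(C \right)} = 39$ ($c{\left(C \right)} = \left(24 + C\right) - \left(-15 + C\right) = 39$)
$g = 109$ ($g = -3 + \left(\left(-9 - 25\right) - 22\right) \left(-2\right) = -3 + \left(-34 - 22\right) \left(-2\right) = -3 - -112 = -3 + 112 = 109$)
$\frac{c{\left(W{\left(10 \right)} \right)}}{g} = \frac{39}{109}$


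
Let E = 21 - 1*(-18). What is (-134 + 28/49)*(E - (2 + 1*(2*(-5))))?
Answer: -43898/7 ≈ -6271.1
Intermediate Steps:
E = 39 (E = 21 + 18 = 39)
(-134 + 28/49)*(E - (2 + 1*(2*(-5)))) = (-134 + 28/49)*(39 - (2 + 1*(2*(-5)))) = (-134 + 28*(1/49))*(39 - (2 + 1*(-10))) = (-134 + 4/7)*(39 - (2 - 10)) = -934*(39 - 1*(-8))/7 = -934*(39 + 8)/7 = -934/7*47 = -43898/7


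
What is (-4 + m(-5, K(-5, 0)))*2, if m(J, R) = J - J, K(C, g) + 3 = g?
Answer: -8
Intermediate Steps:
K(C, g) = -3 + g
m(J, R) = 0
(-4 + m(-5, K(-5, 0)))*2 = (-4 + 0)*2 = -4*2 = -8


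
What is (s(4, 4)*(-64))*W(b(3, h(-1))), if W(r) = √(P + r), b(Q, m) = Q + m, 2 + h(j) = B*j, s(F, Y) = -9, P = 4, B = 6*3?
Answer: 576*I*√13 ≈ 2076.8*I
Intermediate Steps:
B = 18
h(j) = -2 + 18*j
W(r) = √(4 + r)
(s(4, 4)*(-64))*W(b(3, h(-1))) = (-9*(-64))*√(4 + (3 + (-2 + 18*(-1)))) = 576*√(4 + (3 + (-2 - 18))) = 576*√(4 + (3 - 20)) = 576*√(4 - 17) = 576*√(-13) = 576*(I*√13) = 576*I*√13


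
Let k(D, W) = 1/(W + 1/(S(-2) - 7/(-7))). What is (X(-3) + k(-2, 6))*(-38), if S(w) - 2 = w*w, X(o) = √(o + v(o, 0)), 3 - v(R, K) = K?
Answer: -266/43 ≈ -6.1860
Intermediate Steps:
v(R, K) = 3 - K
X(o) = √(3 + o) (X(o) = √(o + (3 - 1*0)) = √(o + (3 + 0)) = √(o + 3) = √(3 + o))
S(w) = 2 + w² (S(w) = 2 + w*w = 2 + w²)
k(D, W) = 1/(⅐ + W) (k(D, W) = 1/(W + 1/((2 + (-2)²) - 7/(-7))) = 1/(W + 1/((2 + 4) - 7*(-⅐))) = 1/(W + 1/(6 + 1)) = 1/(W + 1/7) = 1/(W + ⅐) = 1/(⅐ + W))
(X(-3) + k(-2, 6))*(-38) = (√(3 - 3) + 7/(1 + 7*6))*(-38) = (√0 + 7/(1 + 42))*(-38) = (0 + 7/43)*(-38) = (7/43)*(-38) = -266/43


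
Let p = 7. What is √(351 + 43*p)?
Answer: 2*√163 ≈ 25.534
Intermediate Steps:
√(351 + 43*p) = √(351 + 43*7) = √(351 + 301) = √652 = 2*√163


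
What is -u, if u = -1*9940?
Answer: 9940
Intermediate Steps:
u = -9940
-u = -1*(-9940) = 9940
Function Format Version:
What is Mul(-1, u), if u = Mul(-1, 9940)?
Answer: 9940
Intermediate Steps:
u = -9940
Mul(-1, u) = Mul(-1, -9940) = 9940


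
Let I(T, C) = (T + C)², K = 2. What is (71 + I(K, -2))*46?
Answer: 3266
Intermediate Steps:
I(T, C) = (C + T)²
(71 + I(K, -2))*46 = (71 + (-2 + 2)²)*46 = (71 + 0²)*46 = (71 + 0)*46 = 71*46 = 3266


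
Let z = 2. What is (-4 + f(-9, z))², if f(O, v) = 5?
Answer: 1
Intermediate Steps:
(-4 + f(-9, z))² = (-4 + 5)² = 1² = 1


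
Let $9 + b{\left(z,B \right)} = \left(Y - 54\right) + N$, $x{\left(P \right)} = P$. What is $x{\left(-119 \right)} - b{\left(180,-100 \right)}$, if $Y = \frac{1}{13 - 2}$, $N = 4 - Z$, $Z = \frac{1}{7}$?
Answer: $- \frac{4616}{77} \approx -59.948$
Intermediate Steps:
$Z = \frac{1}{7} \approx 0.14286$
$N = \frac{27}{7}$ ($N = 4 - \frac{1}{7} = \frac{27}{7} \approx 3.8571$)
$Y = \frac{1}{11} \approx 0.090909$
$b{\left(z,B \right)} = - \frac{4547}{77}$ ($b{\left(z,B \right)} = -9 + \left(\left(\frac{1}{11} - 54\right) + \frac{27}{7}\right) = -9 + \left(- \frac{593}{11} + \frac{27}{7}\right) = -9 - \frac{3854}{77} = - \frac{4547}{77}$)
$x{\left(-119 \right)} - b{\left(180,-100 \right)} = -119 - - \frac{4547}{77} = -119 + \frac{4547}{77} = - \frac{4616}{77}$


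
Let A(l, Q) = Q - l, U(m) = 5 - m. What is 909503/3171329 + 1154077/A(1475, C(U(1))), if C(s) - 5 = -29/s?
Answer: -2090636740015/2677054723 ≈ -780.95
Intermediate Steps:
C(s) = 5 - 29/s
909503/3171329 + 1154077/A(1475, C(U(1))) = 909503/3171329 + 1154077/((5 - 29/(5 - 1*1)) - 1*1475) = 909503*(1/3171329) + 1154077/((5 - 29/(5 - 1)) - 1475) = 129929/453047 + 1154077/((5 - 29/4) - 1475) = 129929/453047 + 1154077/(-9/4 - 1475) = 129929/453047 + 1154077/(-5909/4) = 129929/453047 + 1154077*(-4/5909) = 129929/453047 - 4616308/5909 = -2090636740015/2677054723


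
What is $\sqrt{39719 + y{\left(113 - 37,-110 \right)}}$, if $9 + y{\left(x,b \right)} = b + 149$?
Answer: $\sqrt{39749} \approx 199.37$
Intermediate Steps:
$y{\left(x,b \right)} = 140 + b$ ($y{\left(x,b \right)} = -9 + \left(b + 149\right) = -9 + \left(149 + b\right) = 140 + b$)
$\sqrt{39719 + y{\left(113 - 37,-110 \right)}} = \sqrt{39719 + \left(140 - 110\right)} = \sqrt{39719 + 30} = \sqrt{39749}$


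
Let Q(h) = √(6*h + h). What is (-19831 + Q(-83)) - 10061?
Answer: -29892 + I*√581 ≈ -29892.0 + 24.104*I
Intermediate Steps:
Q(h) = √7*√h (Q(h) = √(7*h) = √7*√h)
(-19831 + Q(-83)) - 10061 = (-19831 + √7*√(-83)) - 10061 = (-19831 + √7*(I*√83)) - 10061 = (-19831 + I*√581) - 10061 = -29892 + I*√581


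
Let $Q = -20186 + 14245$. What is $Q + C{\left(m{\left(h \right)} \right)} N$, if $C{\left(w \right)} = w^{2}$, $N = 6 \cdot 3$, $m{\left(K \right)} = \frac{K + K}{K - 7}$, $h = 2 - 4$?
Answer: $- \frac{53437}{9} \approx -5937.4$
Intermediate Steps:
$h = -2$
$m{\left(K \right)} = \frac{2 K}{-7 + K}$
$N = 18$
$Q = -5941$
$Q + C{\left(m{\left(h \right)} \right)} N = -5941 + \left(2 \left(-2\right) \frac{1}{-7 - 2}\right)^{2} \cdot 18 = -5941 + \left(2 \left(-2\right) \frac{1}{-9}\right)^{2} \cdot 18 = -5941 + \left(2 \left(-2\right) \left(- \frac{1}{9}\right)\right)^{2} \cdot 18 = -5941 + \left(\frac{4}{9}\right)^{2} \cdot 18 = -5941 + \frac{16}{81} \cdot 18 = -5941 + \frac{32}{9} = - \frac{53437}{9}$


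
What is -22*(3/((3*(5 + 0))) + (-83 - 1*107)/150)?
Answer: 352/15 ≈ 23.467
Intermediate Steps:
-22*(3/((3*(5 + 0))) + (-83 - 1*107)/150) = -22*(3/((3*5)) + (-83 - 107)*(1/150)) = -22*(3/15 - 190*1/150) = -22*(3*(1/15) - 19/15) = -22*(⅕ - 19/15) = -22*(-16/15) = 352/15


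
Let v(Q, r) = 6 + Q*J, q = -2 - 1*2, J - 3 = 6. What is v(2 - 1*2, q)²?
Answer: 36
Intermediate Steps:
J = 9 (J = 3 + 6 = 9)
q = -4 (q = -2 - 2 = -4)
v(Q, r) = 6 + 9*Q (v(Q, r) = 6 + Q*9 = 6 + 9*Q)
v(2 - 1*2, q)² = (6 + 9*(2 - 1*2))² = (6 + 9*(2 - 2))² = (6 + 9*0)² = (6 + 0)² = 6² = 36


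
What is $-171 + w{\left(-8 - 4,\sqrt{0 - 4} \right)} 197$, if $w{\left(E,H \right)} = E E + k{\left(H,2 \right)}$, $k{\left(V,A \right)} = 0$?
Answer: $28197$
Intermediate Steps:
$w{\left(E,H \right)} = E^{2}$ ($w{\left(E,H \right)} = E E + 0 = E^{2} + 0 = E^{2}$)
$-171 + w{\left(-8 - 4,\sqrt{0 - 4} \right)} 197 = -171 + \left(-8 - 4\right)^{2} \cdot 197 = -171 + \left(-12\right)^{2} \cdot 197 = -171 + 144 \cdot 197 = -171 + 28368 = 28197$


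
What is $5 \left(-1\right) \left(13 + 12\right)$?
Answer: $-125$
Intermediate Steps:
$5 \left(-1\right) \left(13 + 12\right) = \left(-5\right) 25 = -125$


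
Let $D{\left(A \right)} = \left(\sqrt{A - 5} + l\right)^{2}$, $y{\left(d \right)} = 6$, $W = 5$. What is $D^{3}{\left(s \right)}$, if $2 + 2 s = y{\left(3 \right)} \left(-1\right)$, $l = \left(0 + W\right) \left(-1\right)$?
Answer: $-39104 + 3960 i \approx -39104.0 + 3960.0 i$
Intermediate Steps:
$l = -5$ ($l = \left(0 + 5\right) \left(-1\right) = 5 \left(-1\right) = -5$)
$s = -4$ ($s = -1 + \frac{6 \left(-1\right)}{2} = -1 + \frac{1}{2} \left(-6\right) = -1 - 3 = -4$)
$D{\left(A \right)} = \left(-5 + \sqrt{-5 + A}\right)^{2}$ ($D{\left(A \right)} = \left(\sqrt{A - 5} - 5\right)^{2} = \left(\sqrt{-5 + A} - 5\right)^{2} = \left(-5 + \sqrt{-5 + A}\right)^{2}$)
$D^{3}{\left(s \right)} = \left(\left(-5 + \sqrt{-5 - 4}\right)^{2}\right)^{3} = \left(\left(-5 + \sqrt{-9}\right)^{2}\right)^{3} = \left(\left(-5 + 3 i\right)^{2}\right)^{3} = \left(-5 + 3 i\right)^{6}$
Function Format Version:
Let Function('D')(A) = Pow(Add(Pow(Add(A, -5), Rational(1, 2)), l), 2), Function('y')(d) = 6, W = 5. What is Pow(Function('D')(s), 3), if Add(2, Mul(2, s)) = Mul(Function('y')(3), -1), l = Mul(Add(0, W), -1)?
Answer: Add(-39104, Mul(3960, I)) ≈ Add(-39104., Mul(3960.0, I))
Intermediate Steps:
l = -5 (l = Mul(Add(0, 5), -1) = Mul(5, -1) = -5)
s = -4 (s = Add(-1, Mul(Rational(1, 2), Mul(6, -1))) = Add(-1, Mul(Rational(1, 2), -6)) = Add(-1, -3) = -4)
Function('D')(A) = Pow(Add(-5, Pow(Add(-5, A), Rational(1, 2))), 2) (Function('D')(A) = Pow(Add(Pow(Add(A, -5), Rational(1, 2)), -5), 2) = Pow(Add(Pow(Add(-5, A), Rational(1, 2)), -5), 2) = Pow(Add(-5, Pow(Add(-5, A), Rational(1, 2))), 2))
Pow(Function('D')(s), 3) = Pow(Pow(Add(-5, Pow(Add(-5, -4), Rational(1, 2))), 2), 3) = Pow(Pow(Add(-5, Pow(-9, Rational(1, 2))), 2), 3) = Pow(Pow(Add(-5, Mul(3, I)), 2), 3) = Pow(Add(-5, Mul(3, I)), 6)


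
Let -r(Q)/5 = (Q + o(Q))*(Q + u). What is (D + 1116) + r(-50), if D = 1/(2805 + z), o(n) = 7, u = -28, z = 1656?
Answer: -69832493/4461 ≈ -15654.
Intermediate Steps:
r(Q) = -5*(-28 + Q)*(7 + Q) (r(Q) = -5*(Q + 7)*(Q - 28) = -5*(7 + Q)*(-28 + Q) = -5*(-28 + Q)*(7 + Q))
D = 1/4461 (D = 1/(2805 + 1656) = 1/4461 ≈ 0.00022416)
(D + 1116) + r(-50) = (1/4461 + 1116) + (980 - 5*(-50)**2 + 105*(-50)) = 4978477/4461 + (980 - 5*2500 - 5250) = 4978477/4461 + (980 - 12500 - 5250) = 4978477/4461 - 16770 = -69832493/4461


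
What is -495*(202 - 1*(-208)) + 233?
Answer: -202717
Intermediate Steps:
-495*(202 - 1*(-208)) + 233 = -495*(202 + 208) + 233 = -495*410 + 233 = -202950 + 233 = -202717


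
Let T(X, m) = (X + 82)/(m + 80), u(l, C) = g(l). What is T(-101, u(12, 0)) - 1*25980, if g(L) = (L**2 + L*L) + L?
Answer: -519601/20 ≈ -25980.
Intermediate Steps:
g(L) = L + 2*L**2 (g(L) = (L**2 + L**2) + L = 2*L**2 + L = L + 2*L**2)
u(l, C) = l*(1 + 2*l)
T(X, m) = (82 + X)/(80 + m)
T(-101, u(12, 0)) - 1*25980 = (82 - 101)/(80 + 12*(1 + 2*12)) - 1*25980 = -19/(80 + 12*(1 + 24)) - 25980 = -19/(80 + 12*25) - 25980 = -19/(80 + 300) - 25980 = -19/380 - 25980 = (1/380)*(-19) - 25980 = -1/20 - 25980 = -519601/20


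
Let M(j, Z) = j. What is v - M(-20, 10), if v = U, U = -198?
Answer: -178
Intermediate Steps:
v = -198
v - M(-20, 10) = -198 - 1*(-20) = -198 + 20 = -178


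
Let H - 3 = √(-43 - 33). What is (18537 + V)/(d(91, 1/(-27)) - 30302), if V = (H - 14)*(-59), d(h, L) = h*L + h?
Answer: -259011/407894 + 1593*I*√19/407894 ≈ -0.635 + 0.017023*I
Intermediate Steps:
H = 3 + 2*I*√19 (H = 3 + √(-43 - 33) = 3 + √(-76) = 3 + 2*I*√19 ≈ 3.0 + 8.7178*I)
d(h, L) = h + L*h (d(h, L) = L*h + h = h + L*h)
V = 649 - 118*I*√19 (V = ((3 + 2*I*√19) - 14)*(-59) = (-11 + 2*I*√19)*(-59) = 649 - 118*I*√19 ≈ 649.0 - 514.35*I)
(18537 + V)/(d(91, 1/(-27)) - 30302) = (18537 + (649 - 118*I*√19))/(91*(1 + 1/(-27)) - 30302) = (19186 - 118*I*√19)/(91*(1 - 1/27) - 30302) = (19186 - 118*I*√19)/(91*(26/27) - 30302) = (19186 - 118*I*√19)/(2366/27 - 30302) = (19186 - 118*I*√19)/(-815788/27) = (19186 - 118*I*√19)*(-27/815788) = -259011/407894 + 1593*I*√19/407894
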